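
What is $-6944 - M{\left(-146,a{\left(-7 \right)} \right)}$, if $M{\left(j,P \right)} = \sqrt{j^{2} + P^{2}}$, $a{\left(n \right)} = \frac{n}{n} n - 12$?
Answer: $-6944 - \sqrt{21677} \approx -7091.2$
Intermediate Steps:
$a{\left(n \right)} = -12 + n$ ($a{\left(n \right)} = 1 n - 12 = n - 12 = -12 + n$)
$M{\left(j,P \right)} = \sqrt{P^{2} + j^{2}}$
$-6944 - M{\left(-146,a{\left(-7 \right)} \right)} = -6944 - \sqrt{\left(-12 - 7\right)^{2} + \left(-146\right)^{2}} = -6944 - \sqrt{\left(-19\right)^{2} + 21316} = -6944 - \sqrt{361 + 21316} = -6944 - \sqrt{21677}$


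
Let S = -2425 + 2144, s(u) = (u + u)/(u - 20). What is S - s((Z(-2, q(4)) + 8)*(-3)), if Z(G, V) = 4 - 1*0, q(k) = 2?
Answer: -1976/7 ≈ -282.29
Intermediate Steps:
Z(G, V) = 4 (Z(G, V) = 4 + 0 = 4)
s(u) = 2*u/(-20 + u) (s(u) = (2*u)/(-20 + u) = 2*u/(-20 + u))
S = -281
S - s((Z(-2, q(4)) + 8)*(-3)) = -281 - 2*(4 + 8)*(-3)/(-20 + (4 + 8)*(-3)) = -281 - 2*12*(-3)/(-20 + 12*(-3)) = -281 - 2*(-36)/(-20 - 36) = -281 - 2*(-36)/(-56) = -281 - 2*(-36)*(-1)/56 = -281 - 1*9/7 = -281 - 9/7 = -1976/7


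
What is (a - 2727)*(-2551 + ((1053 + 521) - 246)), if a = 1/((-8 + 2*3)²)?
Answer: 13339261/4 ≈ 3.3348e+6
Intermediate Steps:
a = ¼ (a = 1/((-8 + 6)²) = 1/((-2)²) = 1/4 = ¼ ≈ 0.25000)
(a - 2727)*(-2551 + ((1053 + 521) - 246)) = (¼ - 2727)*(-2551 + ((1053 + 521) - 246)) = -10907*(-2551 + (1574 - 246))/4 = -10907*(-2551 + 1328)/4 = -10907/4*(-1223) = 13339261/4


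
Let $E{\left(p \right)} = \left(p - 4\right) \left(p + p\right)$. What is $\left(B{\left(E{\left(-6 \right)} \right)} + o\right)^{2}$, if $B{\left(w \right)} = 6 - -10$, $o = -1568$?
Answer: $2408704$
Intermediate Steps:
$E{\left(p \right)} = 2 p \left(-4 + p\right)$ ($E{\left(p \right)} = \left(-4 + p\right) 2 p = 2 p \left(-4 + p\right)$)
$B{\left(w \right)} = 16$ ($B{\left(w \right)} = 6 + 10 = 16$)
$\left(B{\left(E{\left(-6 \right)} \right)} + o\right)^{2} = \left(16 - 1568\right)^{2} = \left(-1552\right)^{2} = 2408704$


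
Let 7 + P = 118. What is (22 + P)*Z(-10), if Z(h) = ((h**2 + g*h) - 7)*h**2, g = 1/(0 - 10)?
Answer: 1250200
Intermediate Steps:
P = 111 (P = -7 + 118 = 111)
g = -1/10 (g = 1/(-10) = -1/10 ≈ -0.10000)
Z(h) = h**2*(-7 + h**2 - h/10) (Z(h) = ((h**2 - h/10) - 7)*h**2 = (-7 + h**2 - h/10)*h**2 = h**2*(-7 + h**2 - h/10))
(22 + P)*Z(-10) = (22 + 111)*((-10)**2*(-7 + (-10)**2 - 1/10*(-10))) = 133*(100*(-7 + 100 + 1)) = 133*(100*94) = 133*9400 = 1250200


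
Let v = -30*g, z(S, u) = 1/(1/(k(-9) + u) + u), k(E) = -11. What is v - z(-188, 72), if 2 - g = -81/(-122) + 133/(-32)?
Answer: -706519831/4287568 ≈ -164.78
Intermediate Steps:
g = 10721/1952 (g = 2 - (-81/(-122) + 133/(-32)) = 2 - (-81*(-1/122) + 133*(-1/32)) = 2 - (81/122 - 133/32) = 2 - 1*(-6817/1952) = 2 + 6817/1952 = 10721/1952 ≈ 5.4923)
z(S, u) = 1/(u + 1/(-11 + u)) (z(S, u) = 1/(1/(-11 + u) + u) = 1/(u + 1/(-11 + u)))
v = -160815/976 (v = -30*10721/1952 = -160815/976 ≈ -164.77)
v - z(-188, 72) = -160815/976 - (-11 + 72)/(1 + 72**2 - 11*72) = -160815/976 - 61/(1 + 5184 - 792) = -160815/976 - 61/4393 = -706519831/4287568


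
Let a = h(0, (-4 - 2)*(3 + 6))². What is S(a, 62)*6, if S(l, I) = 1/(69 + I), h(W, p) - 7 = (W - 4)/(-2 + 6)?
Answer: 6/131 ≈ 0.045802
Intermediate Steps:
h(W, p) = 6 + W/4 (h(W, p) = 7 + (W - 4)/(-2 + 6) = 7 + (-4 + W)/4 = 7 + (-4 + W)*(¼) = 7 + (-1 + W/4) = 6 + W/4)
a = 36 (a = (6 + (¼)*0)² = (6 + 0)² = 6² = 36)
S(a, 62)*6 = 6/(69 + 62) = 6/131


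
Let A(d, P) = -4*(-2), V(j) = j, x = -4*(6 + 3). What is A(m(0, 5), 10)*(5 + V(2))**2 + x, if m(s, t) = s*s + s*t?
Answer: 356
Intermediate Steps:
x = -36 (x = -4*9 = -36)
m(s, t) = s**2 + s*t
A(d, P) = 8
A(m(0, 5), 10)*(5 + V(2))**2 + x = 8*(5 + 2)**2 - 36 = 8*7**2 - 36 = 8*49 - 36 = 392 - 36 = 356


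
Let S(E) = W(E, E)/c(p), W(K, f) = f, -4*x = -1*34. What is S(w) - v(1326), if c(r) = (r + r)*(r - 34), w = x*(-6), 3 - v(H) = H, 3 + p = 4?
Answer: 29123/22 ≈ 1323.8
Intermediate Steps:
p = 1 (p = -3 + 4 = 1)
x = 17/2 (x = -(-1)*34/4 = -¼*(-34) = 17/2 ≈ 8.5000)
v(H) = 3 - H
w = -51 (w = (17/2)*(-6) = -51)
c(r) = 2*r*(-34 + r) (c(r) = (2*r)*(-34 + r) = 2*r*(-34 + r))
S(E) = -E/66 (S(E) = E/((2*1*(-34 + 1))) = E/((2*1*(-33))) = E/(-66) = E*(-1/66) = -E/66)
S(w) - v(1326) = -1/66*(-51) - (3 - 1*1326) = 17/22 - (3 - 1326) = 17/22 - 1*(-1323) = 17/22 + 1323 = 29123/22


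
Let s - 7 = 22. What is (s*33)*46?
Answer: 44022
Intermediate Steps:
s = 29 (s = 7 + 22 = 29)
(s*33)*46 = (29*33)*46 = 957*46 = 44022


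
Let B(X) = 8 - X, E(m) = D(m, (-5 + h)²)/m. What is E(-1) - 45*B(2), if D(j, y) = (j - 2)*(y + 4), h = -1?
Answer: -150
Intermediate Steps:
D(j, y) = (-2 + j)*(4 + y)
E(m) = (-80 + 40*m)/m (E(m) = (-8 - 2*(-5 - 1)² + 4*m + m*(-5 - 1)²)/m = (-8 - 2*(-6)² + 4*m + m*(-6)²)/m = (-8 - 2*36 + 4*m + m*36)/m = (-8 - 72 + 4*m + 36*m)/m = (-80 + 40*m)/m)
E(-1) - 45*B(2) = (40 - 80/(-1)) - 45*(8 - 1*2) = (40 - 80*(-1)) - 45*(8 - 2) = (40 + 80) - 45*6 = 120 - 270 = -150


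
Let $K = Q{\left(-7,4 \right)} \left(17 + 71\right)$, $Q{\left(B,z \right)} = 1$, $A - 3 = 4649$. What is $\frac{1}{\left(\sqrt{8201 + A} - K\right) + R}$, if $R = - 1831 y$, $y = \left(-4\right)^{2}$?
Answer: $- \frac{29384}{863406603} - \frac{\sqrt{12853}}{863406603} \approx -3.4164 \cdot 10^{-5}$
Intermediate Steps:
$A = 4652$ ($A = 3 + 4649 = 4652$)
$y = 16$
$K = 88$ ($K = 1 \left(17 + 71\right) = 1 \cdot 88 = 88$)
$R = -29296$ ($R = \left(-1831\right) 16 = -29296$)
$\frac{1}{\left(\sqrt{8201 + A} - K\right) + R} = \frac{1}{\left(\sqrt{8201 + 4652} - 88\right) - 29296} = \frac{1}{\left(\sqrt{12853} - 88\right) - 29296} = \frac{1}{\left(-88 + \sqrt{12853}\right) - 29296} = \frac{1}{-29384 + \sqrt{12853}}$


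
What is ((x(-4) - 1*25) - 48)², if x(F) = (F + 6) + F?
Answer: 5625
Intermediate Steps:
x(F) = 6 + 2*F (x(F) = (6 + F) + F = 6 + 2*F)
((x(-4) - 1*25) - 48)² = (((6 + 2*(-4)) - 1*25) - 48)² = (((6 - 8) - 25) - 48)² = ((-2 - 25) - 48)² = (-27 - 48)² = (-75)² = 5625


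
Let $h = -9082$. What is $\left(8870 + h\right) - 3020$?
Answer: $-3232$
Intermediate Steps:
$\left(8870 + h\right) - 3020 = \left(8870 - 9082\right) - 3020 = -212 + \left(-11554 + 8534\right) = -212 - 3020 = -3232$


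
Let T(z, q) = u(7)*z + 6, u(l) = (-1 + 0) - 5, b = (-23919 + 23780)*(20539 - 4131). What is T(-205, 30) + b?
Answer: -2279476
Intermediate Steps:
b = -2280712 (b = -139*16408 = -2280712)
u(l) = -6 (u(l) = -1 - 5 = -6)
T(z, q) = 6 - 6*z (T(z, q) = -6*z + 6 = 6 - 6*z)
T(-205, 30) + b = (6 - 6*(-205)) - 2280712 = (6 + 1230) - 2280712 = 1236 - 2280712 = -2279476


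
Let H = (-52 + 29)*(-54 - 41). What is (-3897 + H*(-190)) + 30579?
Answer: -388468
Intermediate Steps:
H = 2185 (H = -23*(-95) = 2185)
(-3897 + H*(-190)) + 30579 = (-3897 + 2185*(-190)) + 30579 = (-3897 - 415150) + 30579 = -419047 + 30579 = -388468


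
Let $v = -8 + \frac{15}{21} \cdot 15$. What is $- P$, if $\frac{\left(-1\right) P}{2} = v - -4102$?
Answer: $\frac{57466}{7} \approx 8209.4$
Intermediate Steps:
$v = \frac{19}{7}$ ($v = -8 + 15 \cdot \frac{1}{21} \cdot 15 = -8 + \frac{5}{7} \cdot 15 = -8 + \frac{75}{7} = \frac{19}{7} \approx 2.7143$)
$P = - \frac{57466}{7}$ ($P = - 2 \left(\frac{19}{7} - -4102\right) = - 2 \left(\frac{19}{7} + 4102\right) = \left(-2\right) \frac{28733}{7} = - \frac{57466}{7} \approx -8209.4$)
$- P = \left(-1\right) \left(- \frac{57466}{7}\right) = \frac{57466}{7}$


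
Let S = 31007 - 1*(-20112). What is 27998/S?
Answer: 27998/51119 ≈ 0.54770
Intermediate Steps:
S = 51119 (S = 31007 + 20112 = 51119)
27998/S = 27998/51119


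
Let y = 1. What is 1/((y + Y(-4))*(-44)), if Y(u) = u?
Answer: 1/132 ≈ 0.0075758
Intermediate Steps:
1/((y + Y(-4))*(-44)) = 1/((1 - 4)*(-44)) = 1/(-3*(-44)) = 1/132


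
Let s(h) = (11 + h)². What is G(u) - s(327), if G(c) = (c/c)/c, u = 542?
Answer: -61920247/542 ≈ -1.1424e+5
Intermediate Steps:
G(c) = 1/c
G(u) - s(327) = 1/542 - (11 + 327)² = 1/542 - 1*338² = 1/542 - 1*114244 = 1/542 - 114244 = -61920247/542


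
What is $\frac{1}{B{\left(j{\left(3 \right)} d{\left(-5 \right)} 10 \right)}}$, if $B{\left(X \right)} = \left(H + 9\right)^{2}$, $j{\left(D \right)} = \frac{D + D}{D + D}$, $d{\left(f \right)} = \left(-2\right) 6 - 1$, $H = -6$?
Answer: $\frac{1}{9} \approx 0.11111$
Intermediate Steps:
$d{\left(f \right)} = -13$ ($d{\left(f \right)} = -12 - 1 = -13$)
$j{\left(D \right)} = 1$ ($j{\left(D \right)} = \frac{2 D}{2 D} = 2 D \frac{1}{2 D} = 1$)
$B{\left(X \right)} = 9$ ($B{\left(X \right)} = \left(-6 + 9\right)^{2} = 3^{2} = 9$)
$\frac{1}{B{\left(j{\left(3 \right)} d{\left(-5 \right)} 10 \right)}} = \frac{1}{9}$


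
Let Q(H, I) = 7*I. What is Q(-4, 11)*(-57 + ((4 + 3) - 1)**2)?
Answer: -1617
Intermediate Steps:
Q(-4, 11)*(-57 + ((4 + 3) - 1)**2) = (7*11)*(-57 + ((4 + 3) - 1)**2) = 77*(-57 + (7 - 1)**2) = 77*(-57 + 6**2) = 77*(-57 + 36) = 77*(-21) = -1617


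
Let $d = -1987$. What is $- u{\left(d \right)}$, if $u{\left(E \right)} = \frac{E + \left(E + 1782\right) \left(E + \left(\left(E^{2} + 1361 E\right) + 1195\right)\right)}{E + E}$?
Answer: $- \frac{254831337}{3974} \approx -64125.0$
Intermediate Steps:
$u{\left(E \right)} = \frac{E + \left(1782 + E\right) \left(1195 + E^{2} + 1362 E\right)}{2 E}$ ($u{\left(E \right)} = \frac{E + \left(1782 + E\right) \left(E + \left(1195 + E^{2} + 1361 E\right)\right)}{2 E} = \left(E + \left(1782 + E\right) \left(1195 + E^{2} + 1362 E\right)\right) \frac{1}{2 E} = \frac{E + \left(1782 + E\right) \left(1195 + E^{2} + 1362 E\right)}{2 E}$)
$- u{\left(d \right)} = - (1214140 + \frac{\left(-1987\right)^{2}}{2} + 1572 \left(-1987\right) + \frac{1064745}{-1987}) = - (1214140 + \frac{1}{2} \cdot 3948169 - 3123564 + 1064745 \left(- \frac{1}{1987}\right)) = - (1214140 + \frac{3948169}{2} - 3123564 - \frac{1064745}{1987}) = \left(-1\right) \frac{254831337}{3974} = - \frac{254831337}{3974}$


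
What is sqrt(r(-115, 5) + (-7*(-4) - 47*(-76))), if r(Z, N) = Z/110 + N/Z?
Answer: sqrt(921450794)/506 ≈ 59.991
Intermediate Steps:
r(Z, N) = Z/110 + N/Z (r(Z, N) = Z*(1/110) + N/Z = Z/110 + N/Z)
sqrt(r(-115, 5) + (-7*(-4) - 47*(-76))) = sqrt(((1/110)*(-115) + 5/(-115)) + (-7*(-4) - 47*(-76))) = sqrt((-23/22 + 5*(-1/115)) + (28 + 3572)) = sqrt((-23/22 - 1/23) + 3600) = sqrt(-551/506 + 3600) = sqrt(1821049/506) = sqrt(921450794)/506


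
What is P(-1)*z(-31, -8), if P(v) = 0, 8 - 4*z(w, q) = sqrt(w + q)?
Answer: 0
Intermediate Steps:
z(w, q) = 2 - sqrt(q + w)/4 (z(w, q) = 2 - sqrt(w + q)/4 = 2 - sqrt(q + w)/4)
P(-1)*z(-31, -8) = 0*(2 - sqrt(-8 - 31)/4) = 0*(2 - I*sqrt(39)/4) = 0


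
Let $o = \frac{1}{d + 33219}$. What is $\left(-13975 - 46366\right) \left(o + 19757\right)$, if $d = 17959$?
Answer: $- \frac{61012218017727}{51178} \approx -1.1922 \cdot 10^{9}$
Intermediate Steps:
$o = \frac{1}{51178}$ ($o = \frac{1}{17959 + 33219} = \frac{1}{51178} \approx 1.954 \cdot 10^{-5}$)
$\left(-13975 - 46366\right) \left(o + 19757\right) = \left(-13975 - 46366\right) \left(\frac{1}{51178} + 19757\right) = \left(-60341\right) \frac{1011123747}{51178} = - \frac{61012218017727}{51178}$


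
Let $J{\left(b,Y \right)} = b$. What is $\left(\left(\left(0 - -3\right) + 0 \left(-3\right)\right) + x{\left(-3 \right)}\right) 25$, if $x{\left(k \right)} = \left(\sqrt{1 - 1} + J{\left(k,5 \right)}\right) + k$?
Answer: $-75$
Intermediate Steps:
$x{\left(k \right)} = 2 k$ ($x{\left(k \right)} = \left(\sqrt{1 - 1} + k\right) + k = \left(\sqrt{0} + k\right) + k = \left(0 + k\right) + k = k + k = 2 k$)
$\left(\left(\left(0 - -3\right) + 0 \left(-3\right)\right) + x{\left(-3 \right)}\right) 25 = \left(\left(\left(0 - -3\right) + 0 \left(-3\right)\right) + 2 \left(-3\right)\right) 25 = \left(\left(\left(0 + 3\right) + 0\right) - 6\right) 25 = \left(\left(3 + 0\right) - 6\right) 25 = \left(3 - 6\right) 25 = \left(-3\right) 25 = -75$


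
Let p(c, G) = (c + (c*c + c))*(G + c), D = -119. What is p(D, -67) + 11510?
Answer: -2578168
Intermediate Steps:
p(c, G) = (G + c)*(c**2 + 2*c) (p(c, G) = (c + (c**2 + c))*(G + c) = (c + (c + c**2))*(G + c) = (c**2 + 2*c)*(G + c) = (G + c)*(c**2 + 2*c))
p(D, -67) + 11510 = -119*((-119)**2 + 2*(-67) + 2*(-119) - 67*(-119)) + 11510 = -119*(14161 - 134 - 238 + 7973) + 11510 = -119*21762 + 11510 = -2589678 + 11510 = -2578168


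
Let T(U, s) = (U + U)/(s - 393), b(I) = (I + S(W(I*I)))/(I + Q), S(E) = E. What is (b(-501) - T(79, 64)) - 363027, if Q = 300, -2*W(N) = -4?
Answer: -24006416554/66129 ≈ -3.6302e+5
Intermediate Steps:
W(N) = 2 (W(N) = -½*(-4) = 2)
b(I) = (2 + I)/(300 + I) (b(I) = (I + 2)/(I + 300) = (2 + I)/(300 + I))
T(U, s) = 2*U/(-393 + s) (T(U, s) = (2*U)/(-393 + s) = 2*U/(-393 + s))
(b(-501) - T(79, 64)) - 363027 = ((2 - 501)/(300 - 501) - 2*79/(-393 + 64)) - 363027 = (-499/(-201) - 2*79/(-329)) - 363027 = (-1/201*(-499) - 2*79*(-1)/329) - 363027 = (499/201 - 1*(-158/329)) - 363027 = (499/201 + 158/329) - 363027 = 195929/66129 - 363027 = -24006416554/66129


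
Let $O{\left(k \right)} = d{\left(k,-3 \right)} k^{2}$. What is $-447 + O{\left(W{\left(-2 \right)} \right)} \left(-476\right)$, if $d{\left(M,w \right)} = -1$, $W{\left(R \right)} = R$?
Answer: $1457$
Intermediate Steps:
$O{\left(k \right)} = - k^{2}$
$-447 + O{\left(W{\left(-2 \right)} \right)} \left(-476\right) = -447 + - \left(-2\right)^{2} \left(-476\right) = -447 + \left(-1\right) 4 \left(-476\right) = -447 - -1904 = -447 + 1904 = 1457$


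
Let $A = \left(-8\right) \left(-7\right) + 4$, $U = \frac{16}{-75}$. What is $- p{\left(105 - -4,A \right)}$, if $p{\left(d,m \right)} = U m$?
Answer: $\frac{64}{5} \approx 12.8$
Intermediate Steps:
$U = - \frac{16}{75}$ ($U = 16 \left(- \frac{1}{75}\right) = - \frac{16}{75} \approx -0.21333$)
$A = 60$ ($A = 56 + 4 = 60$)
$p{\left(d,m \right)} = - \frac{16 m}{75}$
$- p{\left(105 - -4,A \right)} = - \frac{\left(-16\right) 60}{75} = \left(-1\right) \left(- \frac{64}{5}\right) = \frac{64}{5}$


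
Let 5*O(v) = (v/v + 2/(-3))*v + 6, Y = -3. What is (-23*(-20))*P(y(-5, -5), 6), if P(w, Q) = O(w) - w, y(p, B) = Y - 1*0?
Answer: 1840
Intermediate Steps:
O(v) = 6/5 + v/15 (O(v) = ((v/v + 2/(-3))*v + 6)/5 = ((1 + 2*(-1/3))*v + 6)/5 = ((1 - 2/3)*v + 6)/5 = (v/3 + 6)/5 = (6 + v/3)/5 = 6/5 + v/15)
y(p, B) = -3 (y(p, B) = -3 - 1*0 = -3 + 0 = -3)
P(w, Q) = 6/5 - 14*w/15 (P(w, Q) = (6/5 + w/15) - w = 6/5 - 14*w/15)
(-23*(-20))*P(y(-5, -5), 6) = (-23*(-20))*(6/5 - 14/15*(-3)) = 460*(6/5 + 14/5) = 460*4 = 1840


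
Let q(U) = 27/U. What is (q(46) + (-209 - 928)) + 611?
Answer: -24169/46 ≈ -525.41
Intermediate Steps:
(q(46) + (-209 - 928)) + 611 = (27/46 + (-209 - 928)) + 611 = (27*(1/46) - 1137) + 611 = (27/46 - 1137) + 611 = -52275/46 + 611 = -24169/46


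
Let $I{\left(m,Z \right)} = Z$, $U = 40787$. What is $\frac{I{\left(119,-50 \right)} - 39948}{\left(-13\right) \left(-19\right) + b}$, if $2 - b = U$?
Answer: $\frac{19999}{20269} \approx 0.98668$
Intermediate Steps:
$b = -40785$ ($b = 2 - 40787 = -40785$)
$\frac{I{\left(119,-50 \right)} - 39948}{\left(-13\right) \left(-19\right) + b} = \frac{-50 - 39948}{\left(-13\right) \left(-19\right) - 40785} = - \frac{39998}{247 - 40785} = - \frac{39998}{-40538} = \left(-39998\right) \left(- \frac{1}{40538}\right) = \frac{19999}{20269}$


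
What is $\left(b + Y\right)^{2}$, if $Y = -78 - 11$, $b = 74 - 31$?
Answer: $2116$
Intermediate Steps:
$b = 43$
$Y = -89$ ($Y = -78 - 11 = -89$)
$\left(b + Y\right)^{2} = \left(43 - 89\right)^{2} = \left(-46\right)^{2} = 2116$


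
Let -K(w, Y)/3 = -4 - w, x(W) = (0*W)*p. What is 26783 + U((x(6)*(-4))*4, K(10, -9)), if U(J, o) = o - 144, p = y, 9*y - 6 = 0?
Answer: 26681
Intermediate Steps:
y = 2/3 (y = 2/3 + (1/9)*0 = 2/3 + 0 = 2/3 ≈ 0.66667)
p = 2/3 ≈ 0.66667
x(W) = 0 (x(W) = (0*W)*(2/3) = 0*(2/3) = 0)
K(w, Y) = 12 + 3*w (K(w, Y) = -3*(-4 - w) = 12 + 3*w)
U(J, o) = -144 + o
26783 + U((x(6)*(-4))*4, K(10, -9)) = 26783 + (-144 + (12 + 3*10)) = 26783 + (-144 + (12 + 30)) = 26783 + (-144 + 42) = 26783 - 102 = 26681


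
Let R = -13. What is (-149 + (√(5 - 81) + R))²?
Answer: 26168 - 648*I*√19 ≈ 26168.0 - 2824.6*I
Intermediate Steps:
(-149 + (√(5 - 81) + R))² = (-149 + (√(5 - 81) - 13))² = (-149 + (√(-76) - 13))² = (-149 + (2*I*√19 - 13))² = (-149 + (-13 + 2*I*√19))² = (-162 + 2*I*√19)²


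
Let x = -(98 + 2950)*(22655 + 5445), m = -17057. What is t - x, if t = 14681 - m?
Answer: 85680538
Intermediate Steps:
t = 31738 (t = 14681 - 1*(-17057) = 14681 + 17057 = 31738)
x = -85648800 (x = -3048*28100 = -1*85648800 = -85648800)
t - x = 31738 - 1*(-85648800) = 31738 + 85648800 = 85680538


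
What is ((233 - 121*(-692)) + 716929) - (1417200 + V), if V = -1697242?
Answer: 1080936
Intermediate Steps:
((233 - 121*(-692)) + 716929) - (1417200 + V) = ((233 - 121*(-692)) + 716929) - (1417200 - 1697242) = ((233 + 83732) + 716929) - 1*(-280042) = (83965 + 716929) + 280042 = 800894 + 280042 = 1080936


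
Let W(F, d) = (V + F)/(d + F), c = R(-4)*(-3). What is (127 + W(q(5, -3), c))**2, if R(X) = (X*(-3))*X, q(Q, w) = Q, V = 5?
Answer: 358458489/22201 ≈ 16146.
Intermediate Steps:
R(X) = -3*X**2 (R(X) = (-3*X)*X = -3*X**2)
c = 144 (c = -3*(-4)**2*(-3) = -3*16*(-3) = -48*(-3) = 144)
W(F, d) = (5 + F)/(F + d) (W(F, d) = (5 + F)/(d + F) = (5 + F)/(F + d))
(127 + W(q(5, -3), c))**2 = (127 + (5 + 5)/(5 + 144))**2 = (127 + 10/149)**2 = (18933/149)**2 = 358458489/22201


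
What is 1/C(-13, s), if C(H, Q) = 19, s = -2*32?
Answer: 1/19 ≈ 0.052632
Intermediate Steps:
s = -64
1/C(-13, s) = 1/19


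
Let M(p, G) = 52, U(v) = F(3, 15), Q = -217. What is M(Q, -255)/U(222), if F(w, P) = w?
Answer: 52/3 ≈ 17.333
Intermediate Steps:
U(v) = 3
M(Q, -255)/U(222) = 52/3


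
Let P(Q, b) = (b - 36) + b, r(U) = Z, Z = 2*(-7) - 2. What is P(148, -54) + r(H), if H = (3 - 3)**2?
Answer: -160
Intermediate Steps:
H = 0 (H = 0**2 = 0)
Z = -16 (Z = -14 - 2 = -16)
r(U) = -16
P(Q, b) = -36 + 2*b (P(Q, b) = (-36 + b) + b = -36 + 2*b)
P(148, -54) + r(H) = (-36 + 2*(-54)) - 16 = (-36 - 108) - 16 = -144 - 16 = -160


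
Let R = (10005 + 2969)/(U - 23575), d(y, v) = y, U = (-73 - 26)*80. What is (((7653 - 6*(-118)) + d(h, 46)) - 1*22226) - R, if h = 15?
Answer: -436192776/31495 ≈ -13850.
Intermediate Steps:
U = -7920 (U = -99*80 = -7920)
R = -12974/31495 (R = (10005 + 2969)/(-7920 - 23575) = 12974/(-31495) = 12974*(-1/31495) = -12974/31495 ≈ -0.41194)
(((7653 - 6*(-118)) + d(h, 46)) - 1*22226) - R = (((7653 - 6*(-118)) + 15) - 1*22226) - 1*(-12974/31495) = (((7653 + 708) + 15) - 22226) + 12974/31495 = ((8361 + 15) - 22226) + 12974/31495 = (8376 - 22226) + 12974/31495 = -13850 + 12974/31495 = -436192776/31495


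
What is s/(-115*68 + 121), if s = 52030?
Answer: -52030/7699 ≈ -6.7580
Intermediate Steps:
s/(-115*68 + 121) = 52030/(-115*68 + 121) = 52030/(-7820 + 121) = 52030/(-7699) = 52030*(-1/7699) = -52030/7699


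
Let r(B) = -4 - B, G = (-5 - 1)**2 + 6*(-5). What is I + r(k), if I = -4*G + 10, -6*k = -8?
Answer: -58/3 ≈ -19.333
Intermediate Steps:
k = 4/3 (k = -1/6*(-8) = 4/3 ≈ 1.3333)
G = 6 (G = (-6)**2 - 30 = 36 - 30 = 6)
I = -14 (I = -4*6 + 10 = -24 + 10 = -14)
I + r(k) = -14 + (-4 - 1*4/3) = -14 + (-4 - 4/3) = -14 - 16/3 = -58/3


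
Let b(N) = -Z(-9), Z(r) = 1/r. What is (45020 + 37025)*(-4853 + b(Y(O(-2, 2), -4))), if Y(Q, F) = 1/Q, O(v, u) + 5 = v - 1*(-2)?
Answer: -3583397420/9 ≈ -3.9816e+8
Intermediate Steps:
O(v, u) = -3 + v (O(v, u) = -5 + (v - 1*(-2)) = -5 + (v + 2) = -5 + (2 + v) = -3 + v)
b(N) = ⅑ (b(N) = -1/(-9) = -1*(-⅑) = ⅑)
(45020 + 37025)*(-4853 + b(Y(O(-2, 2), -4))) = (45020 + 37025)*(-4853 + ⅑) = 82045*(-43676/9) = -3583397420/9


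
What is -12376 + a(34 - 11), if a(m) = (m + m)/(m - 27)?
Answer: -24775/2 ≈ -12388.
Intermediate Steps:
a(m) = 2*m/(-27 + m) (a(m) = (2*m)/(-27 + m) = 2*m/(-27 + m))
-12376 + a(34 - 11) = -12376 + 2*(34 - 11)/(-27 + (34 - 11)) = -12376 + 2*23/(-27 + 23) = -12376 + 2*23/(-4) = -12376 + 2*23*(-1/4) = -12376 - 23/2 = -24775/2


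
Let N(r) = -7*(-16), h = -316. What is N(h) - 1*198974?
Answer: -198862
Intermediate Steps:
N(r) = 112
N(h) - 1*198974 = 112 - 1*198974 = 112 - 198974 = -198862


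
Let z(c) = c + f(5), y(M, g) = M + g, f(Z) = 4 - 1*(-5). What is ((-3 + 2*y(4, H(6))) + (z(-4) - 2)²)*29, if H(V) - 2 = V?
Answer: 870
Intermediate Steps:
H(V) = 2 + V
f(Z) = 9 (f(Z) = 4 + 5 = 9)
z(c) = 9 + c (z(c) = c + 9 = 9 + c)
((-3 + 2*y(4, H(6))) + (z(-4) - 2)²)*29 = ((-3 + 2*(4 + (2 + 6))) + ((9 - 4) - 2)²)*29 = ((-3 + 2*(4 + 8)) + (5 - 2)²)*29 = ((-3 + 2*12) + 3²)*29 = ((-3 + 24) + 9)*29 = (21 + 9)*29 = 30*29 = 870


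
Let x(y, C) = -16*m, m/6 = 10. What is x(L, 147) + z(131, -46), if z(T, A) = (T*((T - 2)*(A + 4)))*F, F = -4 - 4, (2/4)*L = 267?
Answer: 5677104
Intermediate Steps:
L = 534 (L = 2*267 = 534)
m = 60 (m = 6*10 = 60)
x(y, C) = -960 (x(y, C) = -16*60 = -960)
F = -8
z(T, A) = -8*T*(-2 + T)*(4 + A) (z(T, A) = (T*((T - 2)*(A + 4)))*(-8) = (T*((-2 + T)*(4 + A)))*(-8) = (T*(-2 + T)*(4 + A))*(-8) = -8*T*(-2 + T)*(4 + A))
x(L, 147) + z(131, -46) = -960 + 8*131*(8 - 4*131 + 2*(-46) - 1*(-46)*131) = -960 + 8*131*(8 - 524 - 92 + 6026) = -960 + 8*131*5418 = -960 + 5678064 = 5677104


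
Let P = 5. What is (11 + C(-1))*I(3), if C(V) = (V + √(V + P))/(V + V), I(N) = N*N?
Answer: 189/2 ≈ 94.500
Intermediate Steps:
I(N) = N²
C(V) = (V + √(5 + V))/(2*V) (C(V) = (V + √(V + 5))/(V + V) = (V + √(5 + V))/((2*V)) = (V + √(5 + V))*(1/(2*V)) = (V + √(5 + V))/(2*V))
(11 + C(-1))*I(3) = (11 + (½)*(-1 + √(5 - 1))/(-1))*3² = (11 + (½)*(-1)*(-1 + √4))*9 = (11 + (½)*(-1)*(-1 + 2))*9 = (11 + (½)*(-1)*1)*9 = (11 - ½)*9 = (21/2)*9 = 189/2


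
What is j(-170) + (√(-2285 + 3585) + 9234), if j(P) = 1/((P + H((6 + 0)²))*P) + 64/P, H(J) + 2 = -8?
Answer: 282548881/30600 + 10*√13 ≈ 9269.7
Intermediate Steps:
H(J) = -10 (H(J) = -2 - 8 = -10)
j(P) = 64/P + 1/(P*(-10 + P)) (j(P) = 1/((P - 10)*P) + 64/P = 1/((-10 + P)*P) + 64/P = 1/(P*(-10 + P)) + 64/P = 64/P + 1/(P*(-10 + P)))
j(-170) + (√(-2285 + 3585) + 9234) = (-639 + 64*(-170))/((-170)*(-10 - 170)) + (√(-2285 + 3585) + 9234) = -1/170*(-639 - 10880)/(-180) + (√1300 + 9234) = -1/170*(-1/180)*(-11519) + (10*√13 + 9234) = -11519/30600 + (9234 + 10*√13) = 282548881/30600 + 10*√13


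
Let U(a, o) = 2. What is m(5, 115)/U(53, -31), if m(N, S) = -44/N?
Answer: -22/5 ≈ -4.4000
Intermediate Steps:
m(5, 115)/U(53, -31) = -44/5/2 = -44*1/5*(1/2) = -44/5*1/2 = -22/5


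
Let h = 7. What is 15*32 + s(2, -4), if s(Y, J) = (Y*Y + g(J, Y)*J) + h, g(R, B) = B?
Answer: 483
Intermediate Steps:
s(Y, J) = 7 + Y² + J*Y (s(Y, J) = (Y*Y + Y*J) + 7 = (Y² + J*Y) + 7 = 7 + Y² + J*Y)
15*32 + s(2, -4) = 15*32 + (7 + 2² - 4*2) = 480 + (7 + 4 - 8) = 480 + 3 = 483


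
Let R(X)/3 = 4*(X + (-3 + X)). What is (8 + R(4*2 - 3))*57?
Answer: 5244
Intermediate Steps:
R(X) = -36 + 24*X (R(X) = 3*(4*(X + (-3 + X))) = 3*(4*(-3 + 2*X)) = 3*(-12 + 8*X) = -36 + 24*X)
(8 + R(4*2 - 3))*57 = (8 + (-36 + 24*(4*2 - 3)))*57 = (8 + (-36 + 24*(8 - 3)))*57 = (8 + (-36 + 24*5))*57 = (8 + (-36 + 120))*57 = (8 + 84)*57 = 92*57 = 5244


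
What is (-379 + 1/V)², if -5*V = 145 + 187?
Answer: 15833943889/110224 ≈ 1.4365e+5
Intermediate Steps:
V = -332/5 (V = -(145 + 187)/5 = -⅕*332 = -332/5 ≈ -66.400)
(-379 + 1/V)² = (-379 + 1/(-332/5))² = (-379 - 5/332)² = (-125833/332)² = 15833943889/110224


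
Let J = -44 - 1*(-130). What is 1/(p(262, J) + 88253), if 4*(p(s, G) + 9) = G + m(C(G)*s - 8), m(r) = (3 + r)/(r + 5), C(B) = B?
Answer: 90116/7954156325 ≈ 1.1329e-5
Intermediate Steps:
J = 86 (J = -44 + 130 = 86)
m(r) = (3 + r)/(5 + r)
p(s, G) = -9 + G/4 + (-5 + G*s)/(4*(-3 + G*s)) (p(s, G) = -9 + (G + (3 + (G*s - 8))/(5 + (G*s - 8)))/4 = -9 + (G + (3 + (-8 + G*s))/(5 + (-8 + G*s)))/4 = -9 + (G + (-5 + G*s)/(-3 + G*s))/4 = -9 + (G/4 + (-5 + G*s)/(4*(-3 + G*s))) = -9 + G/4 + (-5 + G*s)/(4*(-3 + G*s)))
1/(p(262, J) + 88253) = 1/((-5 + 86*262 + (-36 + 86)*(-3 + 86*262))/(4*(-3 + 86*262)) + 88253) = 1/((-5 + 22532 + 50*(-3 + 22532))/(4*(-3 + 22532)) + 88253) = 1/((¼)*(-5 + 22532 + 50*22529)/22529 + 88253) = 1/((¼)*(1/22529)*(-5 + 22532 + 1126450) + 88253) = 1/((¼)*(1/22529)*1148977 + 88253) = 1/(1148977/90116 + 88253) = 1/(7954156325/90116) = 90116/7954156325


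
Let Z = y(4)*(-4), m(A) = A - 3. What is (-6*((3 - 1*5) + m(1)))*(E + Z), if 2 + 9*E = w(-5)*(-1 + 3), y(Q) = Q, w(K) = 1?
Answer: -384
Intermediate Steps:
m(A) = -3 + A
E = 0 (E = -2/9 + (1*(-1 + 3))/9 = -2/9 + (1*2)/9 = -2/9 + (⅑)*2 = -2/9 + 2/9 = 0)
Z = -16 (Z = 4*(-4) = -16)
(-6*((3 - 1*5) + m(1)))*(E + Z) = (-6*((3 - 1*5) + (-3 + 1)))*(0 - 16) = -6*((3 - 5) - 2)*(-16) = -6*(-2 - 2)*(-16) = -6*(-4)*(-16) = 24*(-16) = -384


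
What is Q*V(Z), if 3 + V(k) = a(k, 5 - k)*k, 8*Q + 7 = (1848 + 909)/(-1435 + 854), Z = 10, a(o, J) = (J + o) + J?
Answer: 2559/581 ≈ 4.4045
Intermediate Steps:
a(o, J) = o + 2*J
Q = -853/581 (Q = -7/8 + ((1848 + 909)/(-1435 + 854))/8 = -7/8 + (2757/(-581))/8 = -7/8 + (2757*(-1/581))/8 = -7/8 + (1/8)*(-2757/581) = -7/8 - 2757/4648 = -853/581 ≈ -1.4682)
V(k) = -3 + k*(10 - k) (V(k) = -3 + (k + 2*(5 - k))*k = -3 + (k + (10 - 2*k))*k = -3 + (10 - k)*k = -3 + k*(10 - k))
Q*V(Z) = -853*(-3 + 10*(10 - 1*10))/581 = -853*(-3 + 10*(10 - 10))/581 = -853*(-3 + 10*0)/581 = -853*(-3 + 0)/581 = -853/581*(-3) = 2559/581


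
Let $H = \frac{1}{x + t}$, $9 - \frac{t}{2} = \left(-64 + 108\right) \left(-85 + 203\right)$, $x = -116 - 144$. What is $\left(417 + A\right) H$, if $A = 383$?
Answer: $- \frac{400}{5313} \approx -0.075287$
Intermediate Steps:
$x = -260$ ($x = -116 - 144 = -260$)
$t = -10366$ ($t = 18 - 2 \left(-64 + 108\right) \left(-85 + 203\right) = 18 - 2 \cdot 44 \cdot 118 = 18 - 10384 = -10366$)
$H = - \frac{1}{10626}$ ($H = \frac{1}{-260 - 10366} = \frac{1}{-10626} = - \frac{1}{10626} \approx -9.4109 \cdot 10^{-5}$)
$\left(417 + A\right) H = \left(417 + 383\right) \left(- \frac{1}{10626}\right) = 800 \left(- \frac{1}{10626}\right) = - \frac{400}{5313}$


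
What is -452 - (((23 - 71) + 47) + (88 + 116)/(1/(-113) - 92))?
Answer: -4665995/10397 ≈ -448.78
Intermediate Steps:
-452 - (((23 - 71) + 47) + (88 + 116)/(1/(-113) - 92)) = -452 - ((-48 + 47) + 204/(-1/113 - 92)) = -452 - (-1 + 204/(-10397/113)) = -452 - (-1 + 204*(-113/10397)) = -452 - (-1 - 23052/10397) = -452 - 1*(-33449/10397) = -452 + 33449/10397 = -4665995/10397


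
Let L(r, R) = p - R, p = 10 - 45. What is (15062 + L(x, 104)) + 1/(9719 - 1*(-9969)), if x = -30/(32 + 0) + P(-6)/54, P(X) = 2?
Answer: 293804025/19688 ≈ 14923.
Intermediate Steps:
x = -389/432 (x = -30/(32 + 0) + 2/54 = -30/32 + 2*(1/54) = -30*1/32 + 1/27 = -15/16 + 1/27 = -389/432 ≈ -0.90046)
p = -35
L(r, R) = -35 - R
(15062 + L(x, 104)) + 1/(9719 - 1*(-9969)) = (15062 + (-35 - 1*104)) + 1/(9719 - 1*(-9969)) = (15062 + (-35 - 104)) + 1/(9719 + 9969) = (15062 - 139) + 1/19688 = 14923 + 1/19688 = 293804025/19688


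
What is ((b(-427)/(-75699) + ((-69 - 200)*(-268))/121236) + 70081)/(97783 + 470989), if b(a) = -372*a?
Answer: 4466323959182/36249119154807 ≈ 0.12321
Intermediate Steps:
((b(-427)/(-75699) + ((-69 - 200)*(-268))/121236) + 70081)/(97783 + 470989) = ((-372*(-427)/(-75699) + ((-69 - 200)*(-268))/121236) + 70081)/(97783 + 470989) = ((158844*(-1/75699) - 269*(-268)*(1/121236)) + 70081)/568772 = ((-52948/25233 + 72092*(1/121236)) + 70081)*(1/568772) = ((-52948/25233 + 18023/30309) + 70081)*(1/568772) = (-383342191/254928999 + 70081)*(1/568772) = (17865295836728/254928999)*(1/568772) = 4466323959182/36249119154807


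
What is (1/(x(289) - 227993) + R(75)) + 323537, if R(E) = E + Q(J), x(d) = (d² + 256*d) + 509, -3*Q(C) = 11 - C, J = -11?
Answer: 67936592903/209937 ≈ 3.2360e+5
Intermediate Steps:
Q(C) = -11/3 + C/3 (Q(C) = -(11 - C)/3 = -11/3 + C/3)
x(d) = 509 + d² + 256*d
R(E) = -22/3 + E (R(E) = E + (-11/3 + (⅓)*(-11)) = E + (-11/3 - 11/3) = E - 22/3 = -22/3 + E)
(1/(x(289) - 227993) + R(75)) + 323537 = (1/((509 + 289² + 256*289) - 227993) + (-22/3 + 75)) + 323537 = (1/((509 + 83521 + 73984) - 227993) + 203/3) + 323537 = (1/(158014 - 227993) + 203/3) + 323537 = (1/(-69979) + 203/3) + 323537 = (-1/69979 + 203/3) + 323537 = 14205734/209937 + 323537 = 67936592903/209937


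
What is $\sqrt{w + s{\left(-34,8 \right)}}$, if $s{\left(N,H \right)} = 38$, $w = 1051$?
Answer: $33$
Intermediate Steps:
$\sqrt{w + s{\left(-34,8 \right)}} = \sqrt{1051 + 38} = \sqrt{1089} = 33$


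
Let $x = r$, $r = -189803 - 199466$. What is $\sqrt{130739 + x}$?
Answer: $i \sqrt{258530} \approx 508.46 i$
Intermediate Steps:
$r = -389269$ ($r = -189803 - 199466 = -389269$)
$x = -389269$
$\sqrt{130739 + x} = \sqrt{130739 - 389269} = \sqrt{-258530} = i \sqrt{258530}$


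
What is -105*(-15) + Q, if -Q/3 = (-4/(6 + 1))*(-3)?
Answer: 10989/7 ≈ 1569.9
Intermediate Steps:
Q = -36/7 (Q = -3*-4/(6 + 1)*(-3) = -3*-4/7*(-3) = -3*(⅐)*(-4)*(-3) = -(-12)*(-3)/7 = -3*12/7 = -36/7 ≈ -5.1429)
-105*(-15) + Q = -105*(-15) - 36/7 = 1575 - 36/7 = 10989/7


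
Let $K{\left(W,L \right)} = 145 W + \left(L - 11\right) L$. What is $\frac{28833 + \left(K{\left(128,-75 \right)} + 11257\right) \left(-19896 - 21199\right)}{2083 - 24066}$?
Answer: $\frac{1490363532}{21983} \approx 67796.0$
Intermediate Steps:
$K{\left(W,L \right)} = 145 W + L \left(-11 + L\right)$ ($K{\left(W,L \right)} = 145 W + \left(-11 + L\right) L = 145 W + L \left(-11 + L\right)$)
$\frac{28833 + \left(K{\left(128,-75 \right)} + 11257\right) \left(-19896 - 21199\right)}{2083 - 24066} = \frac{28833 + \left(\left(\left(-75\right)^{2} - -825 + 145 \cdot 128\right) + 11257\right) \left(-19896 - 21199\right)}{2083 - 24066} = \frac{28833 + \left(\left(5625 + 825 + 18560\right) + 11257\right) \left(-41095\right)}{-21983} = \left(28833 + \left(25010 + 11257\right) \left(-41095\right)\right) \left(- \frac{1}{21983}\right) = \left(28833 + 36267 \left(-41095\right)\right) \left(- \frac{1}{21983}\right) = \left(28833 - 1490392365\right) \left(- \frac{1}{21983}\right) = \left(-1490363532\right) \left(- \frac{1}{21983}\right) = \frac{1490363532}{21983}$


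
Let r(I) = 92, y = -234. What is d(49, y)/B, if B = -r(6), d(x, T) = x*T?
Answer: 5733/46 ≈ 124.63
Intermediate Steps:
d(x, T) = T*x
B = -92 (B = -1*92 = -92)
d(49, y)/B = -234*49/(-92) = -11466*(-1/92) = 5733/46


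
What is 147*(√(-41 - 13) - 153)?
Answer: -22491 + 441*I*√6 ≈ -22491.0 + 1080.2*I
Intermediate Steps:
147*(√(-41 - 13) - 153) = 147*(√(-54) - 153) = 147*(3*I*√6 - 153) = 147*(-153 + 3*I*√6) = -22491 + 441*I*√6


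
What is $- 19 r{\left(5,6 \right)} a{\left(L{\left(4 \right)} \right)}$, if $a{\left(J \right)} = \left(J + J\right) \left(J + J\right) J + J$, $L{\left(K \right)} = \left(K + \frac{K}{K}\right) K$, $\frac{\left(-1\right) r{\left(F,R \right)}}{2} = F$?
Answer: $6083800$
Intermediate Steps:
$r{\left(F,R \right)} = - 2 F$
$L{\left(K \right)} = K \left(1 + K\right)$ ($L{\left(K \right)} = \left(K + 1\right) K = \left(1 + K\right) K = K \left(1 + K\right)$)
$a{\left(J \right)} = J + 4 J^{3}$ ($a{\left(J \right)} = 2 J 2 J J + J = 4 J^{2} J + J = 4 J^{3} + J = J + 4 J^{3}$)
$- 19 r{\left(5,6 \right)} a{\left(L{\left(4 \right)} \right)} = - 19 \left(\left(-2\right) 5\right) \left(4 \left(1 + 4\right) + 4 \left(4 \left(1 + 4\right)\right)^{3}\right) = \left(-19\right) \left(-10\right) \left(4 \cdot 5 + 4 \left(4 \cdot 5\right)^{3}\right) = 190 \left(20 + 4 \cdot 20^{3}\right) = 190 \left(20 + 4 \cdot 8000\right) = 190 \left(20 + 32000\right) = 190 \cdot 32020 = 6083800$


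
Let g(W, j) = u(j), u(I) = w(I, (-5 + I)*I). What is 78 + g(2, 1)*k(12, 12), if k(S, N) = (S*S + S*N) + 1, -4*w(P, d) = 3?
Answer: -555/4 ≈ -138.75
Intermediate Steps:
w(P, d) = -¾ (w(P, d) = -¼*3 = -¾)
u(I) = -¾
g(W, j) = -¾
k(S, N) = 1 + S² + N*S (k(S, N) = (S² + N*S) + 1 = 1 + S² + N*S)
78 + g(2, 1)*k(12, 12) = 78 - 3*(1 + 12² + 12*12)/4 = 78 - 3*(1 + 144 + 144)/4 = 78 - ¾*289 = 78 - 867/4 = -555/4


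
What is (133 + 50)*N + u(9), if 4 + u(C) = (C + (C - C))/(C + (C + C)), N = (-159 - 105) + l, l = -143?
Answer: -223454/3 ≈ -74485.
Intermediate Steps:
N = -407 (N = (-159 - 105) - 143 = -264 - 143 = -407)
u(C) = -11/3 (u(C) = -4 + (C + (C - C))/(C + (C + C)) = -4 + (C + 0)/(C + 2*C) = -4 + C/((3*C)) = -4 + C*(1/(3*C)) = -4 + ⅓ = -11/3)
(133 + 50)*N + u(9) = (133 + 50)*(-407) - 11/3 = 183*(-407) - 11/3 = -74481 - 11/3 = -223454/3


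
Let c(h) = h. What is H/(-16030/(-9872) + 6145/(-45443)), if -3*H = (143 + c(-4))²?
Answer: -4333828746008/1001681775 ≈ -4326.6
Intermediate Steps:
H = -19321/3 (H = -(143 - 4)²/3 = -⅓*139² = -⅓*19321 = -19321/3 ≈ -6440.3)
H/(-16030/(-9872) + 6145/(-45443)) = -19321/(3*(-16030/(-9872) + 6145/(-45443))) = -19321/(3*(-16030*(-1/9872) + 6145*(-1/45443))) = -19321/(3*(8015/4936 - 6145/45443)) = -19321/(3*333893925/224306648) = -19321/3*224306648/333893925 = -4333828746008/1001681775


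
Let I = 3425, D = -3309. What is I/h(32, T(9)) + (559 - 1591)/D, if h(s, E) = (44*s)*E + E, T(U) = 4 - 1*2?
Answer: 4747167/3108254 ≈ 1.5273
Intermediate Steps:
T(U) = 2 (T(U) = 4 - 2 = 2)
h(s, E) = E + 44*E*s (h(s, E) = 44*E*s + E = E + 44*E*s)
I/h(32, T(9)) + (559 - 1591)/D = 3425/((2*(1 + 44*32))) + (559 - 1591)/(-3309) = 3425/((2*(1 + 1408))) - 1032*(-1/3309) = 3425/((2*1409)) + 344/1103 = 3425/2818 + 344/1103 = 4747167/3108254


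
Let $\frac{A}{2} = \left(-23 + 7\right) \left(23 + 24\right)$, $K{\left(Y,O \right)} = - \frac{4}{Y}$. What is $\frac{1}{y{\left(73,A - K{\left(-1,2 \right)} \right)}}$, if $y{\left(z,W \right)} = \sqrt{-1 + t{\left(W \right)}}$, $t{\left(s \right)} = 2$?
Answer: $1$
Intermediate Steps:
$A = -1504$ ($A = 2 \left(-23 + 7\right) \left(23 + 24\right) = 2 \left(\left(-16\right) 47\right) = 2 \left(-752\right) = -1504$)
$y{\left(z,W \right)} = 1$ ($y{\left(z,W \right)} = \sqrt{-1 + 2} = \sqrt{1} = 1$)
$\frac{1}{y{\left(73,A - K{\left(-1,2 \right)} \right)}} = 1^{-1} = 1$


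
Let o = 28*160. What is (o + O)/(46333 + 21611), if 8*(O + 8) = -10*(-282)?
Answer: 9649/135888 ≈ 0.071007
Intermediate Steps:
o = 4480
O = 689/2 (O = -8 + (-10*(-282))/8 = -8 + (⅛)*2820 = -8 + 705/2 = 689/2 ≈ 344.50)
(o + O)/(46333 + 21611) = (4480 + 689/2)/(46333 + 21611) = (9649/2)/67944 = (9649/2)*(1/67944) = 9649/135888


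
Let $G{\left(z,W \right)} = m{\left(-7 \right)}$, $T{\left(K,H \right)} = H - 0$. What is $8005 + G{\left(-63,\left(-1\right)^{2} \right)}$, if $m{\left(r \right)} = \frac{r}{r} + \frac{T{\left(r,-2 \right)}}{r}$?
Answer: $\frac{56044}{7} \approx 8006.3$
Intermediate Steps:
$T{\left(K,H \right)} = H$ ($T{\left(K,H \right)} = H + 0 = H$)
$m{\left(r \right)} = 1 - \frac{2}{r}$ ($m{\left(r \right)} = \frac{r}{r} - \frac{2}{r} = 1 - \frac{2}{r}$)
$G{\left(z,W \right)} = \frac{9}{7}$ ($G{\left(z,W \right)} = \frac{-2 - 7}{-7} = \left(- \frac{1}{7}\right) \left(-9\right) = \frac{9}{7}$)
$8005 + G{\left(-63,\left(-1\right)^{2} \right)} = 8005 + \frac{9}{7} = \frac{56044}{7}$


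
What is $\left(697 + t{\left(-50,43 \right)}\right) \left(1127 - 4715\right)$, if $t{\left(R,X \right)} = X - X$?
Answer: $-2500836$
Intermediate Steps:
$t{\left(R,X \right)} = 0$
$\left(697 + t{\left(-50,43 \right)}\right) \left(1127 - 4715\right) = \left(697 + 0\right) \left(1127 - 4715\right) = 697 \left(-3588\right) = -2500836$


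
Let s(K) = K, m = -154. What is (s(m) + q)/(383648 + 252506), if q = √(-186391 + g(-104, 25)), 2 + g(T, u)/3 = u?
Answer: -77/318077 + I*√186322/636154 ≈ -0.00024208 + 0.00067853*I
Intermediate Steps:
g(T, u) = -6 + 3*u
q = I*√186322 (q = √(-186391 + (-6 + 3*25)) = √(-186391 + (-6 + 75)) = √(-186391 + 69) = √(-186322) = I*√186322 ≈ 431.65*I)
(s(m) + q)/(383648 + 252506) = (-154 + I*√186322)/(383648 + 252506) = (-154 + I*√186322)/636154 = (-154 + I*√186322)*(1/636154) = -77/318077 + I*√186322/636154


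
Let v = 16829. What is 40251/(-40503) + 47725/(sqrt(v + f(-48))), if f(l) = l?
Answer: -13417/13501 + 47725*sqrt(16781)/16781 ≈ 367.42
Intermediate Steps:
40251/(-40503) + 47725/(sqrt(v + f(-48))) = 40251/(-40503) + 47725/(sqrt(16829 - 48)) = 40251*(-1/40503) + 47725/(sqrt(16781)) = -13417/13501 + 47725*(sqrt(16781)/16781) = -13417/13501 + 47725*sqrt(16781)/16781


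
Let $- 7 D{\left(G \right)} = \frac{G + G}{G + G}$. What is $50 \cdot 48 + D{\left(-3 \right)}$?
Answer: $\frac{16799}{7} \approx 2399.9$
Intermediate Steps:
$D{\left(G \right)} = - \frac{1}{7}$ ($D{\left(G \right)} = - \frac{\left(G + G\right) \frac{1}{G + G}}{7} = - \frac{2 G \frac{1}{2 G}}{7} = \left(- \frac{1}{7}\right) 1 = - \frac{1}{7}$)
$50 \cdot 48 + D{\left(-3 \right)} = 50 \cdot 48 - \frac{1}{7} = 2400 - \frac{1}{7} = \frac{16799}{7}$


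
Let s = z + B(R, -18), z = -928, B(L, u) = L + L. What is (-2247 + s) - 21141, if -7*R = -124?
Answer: -169964/7 ≈ -24281.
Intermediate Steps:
R = 124/7 (R = -1/7*(-124) = 124/7 ≈ 17.714)
B(L, u) = 2*L
s = -6248/7 (s = -928 + 2*(124/7) = -928 + 248/7 = -6248/7 ≈ -892.57)
(-2247 + s) - 21141 = (-2247 - 6248/7) - 21141 = -21977/7 - 21141 = -169964/7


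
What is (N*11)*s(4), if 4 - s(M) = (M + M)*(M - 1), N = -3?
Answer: 660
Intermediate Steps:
s(M) = 4 - 2*M*(-1 + M) (s(M) = 4 - (M + M)*(M - 1) = 4 - 2*M*(-1 + M))
(N*11)*s(4) = (-3*11)*(4 - 2*4**2 + 2*4) = -33*(4 - 2*16 + 8) = -33*(4 - 32 + 8) = -33*(-20) = 660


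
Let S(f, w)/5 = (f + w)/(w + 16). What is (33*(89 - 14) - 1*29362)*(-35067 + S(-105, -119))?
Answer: 97083068747/103 ≈ 9.4255e+8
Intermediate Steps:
S(f, w) = 5*(f + w)/(16 + w) (S(f, w) = 5*((f + w)/(w + 16)) = 5*((f + w)/(16 + w)) = 5*(f + w)/(16 + w))
(33*(89 - 14) - 1*29362)*(-35067 + S(-105, -119)) = (33*(89 - 14) - 1*29362)*(-35067 + 5*(-105 - 119)/(16 - 119)) = (33*75 - 29362)*(-35067 + 5*(-224)/(-103)) = (2475 - 29362)*(-35067 + 5*(-1/103)*(-224)) = -26887*(-35067 + 1120/103) = -26887*(-3610781/103) = 97083068747/103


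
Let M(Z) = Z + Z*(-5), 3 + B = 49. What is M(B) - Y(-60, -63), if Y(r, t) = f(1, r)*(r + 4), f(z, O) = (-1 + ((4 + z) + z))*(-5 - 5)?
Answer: -2984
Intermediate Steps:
B = 46 (B = -3 + 49 = 46)
M(Z) = -4*Z (M(Z) = Z - 5*Z = -4*Z)
f(z, O) = -30 - 20*z (f(z, O) = (-1 + (4 + 2*z))*(-10) = (3 + 2*z)*(-10) = -30 - 20*z)
Y(r, t) = -200 - 50*r (Y(r, t) = (-30 - 20*1)*(r + 4) = (-30 - 20)*(4 + r) = -50*(4 + r) = -200 - 50*r)
M(B) - Y(-60, -63) = -4*46 - (-200 - 50*(-60)) = -184 - (-200 + 3000) = -184 - 1*2800 = -184 - 2800 = -2984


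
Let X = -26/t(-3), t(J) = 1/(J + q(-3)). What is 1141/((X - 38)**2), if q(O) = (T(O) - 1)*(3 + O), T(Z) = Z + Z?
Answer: 1141/1600 ≈ 0.71313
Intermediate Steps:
T(Z) = 2*Z
q(O) = (-1 + 2*O)*(3 + O) (q(O) = (2*O - 1)*(3 + O) = (-1 + 2*O)*(3 + O))
t(J) = 1/J (t(J) = 1/(J + (-3 + 2*(-3)**2 + 5*(-3))) = 1/(J + (-3 + 2*9 - 15)) = 1/(J + (-3 + 18 - 15)) = 1/(J + 0) = 1/J)
X = 78 (X = -26/(1/(-3)) = -26/(-1/3) = -26*(-3) = 78)
1141/((X - 38)**2) = 1141/((78 - 38)**2) = 1141/(40**2) = 1141/1600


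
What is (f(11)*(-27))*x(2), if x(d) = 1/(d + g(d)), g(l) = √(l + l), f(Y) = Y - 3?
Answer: -54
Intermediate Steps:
f(Y) = -3 + Y
g(l) = √2*√l (g(l) = √(2*l) = √2*√l)
x(d) = 1/(d + √2*√d)
(f(11)*(-27))*x(2) = ((-3 + 11)*(-27))/(2 + √2*√2) = (8*(-27))/(2 + 2) = -216/4 = -216*¼ = -54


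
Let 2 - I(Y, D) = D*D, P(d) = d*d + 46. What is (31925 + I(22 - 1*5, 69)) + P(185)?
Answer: 61437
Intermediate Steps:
P(d) = 46 + d² (P(d) = d² + 46 = 46 + d²)
I(Y, D) = 2 - D² (I(Y, D) = 2 - D*D = 2 - D²)
(31925 + I(22 - 1*5, 69)) + P(185) = (31925 + (2 - 1*69²)) + (46 + 185²) = (31925 + (2 - 1*4761)) + (46 + 34225) = (31925 + (2 - 4761)) + 34271 = (31925 - 4759) + 34271 = 27166 + 34271 = 61437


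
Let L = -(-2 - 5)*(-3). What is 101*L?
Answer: -2121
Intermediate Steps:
L = -21 (L = -1*(-7)*(-3) = 7*(-3) = -21)
101*L = 101*(-21) = -2121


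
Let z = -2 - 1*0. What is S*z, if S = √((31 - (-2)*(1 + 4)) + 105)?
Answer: -2*√146 ≈ -24.166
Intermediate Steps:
z = -2 (z = -2 + 0 = -2)
S = √146 (S = √((31 - (-2)*5) + 105) = √((31 - 1*(-10)) + 105) = √((31 + 10) + 105) = √(41 + 105) = √146 ≈ 12.083)
S*z = √146*(-2) = -2*√146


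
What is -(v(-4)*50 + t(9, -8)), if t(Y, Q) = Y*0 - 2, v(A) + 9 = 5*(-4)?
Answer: 1452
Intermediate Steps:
v(A) = -29 (v(A) = -9 + 5*(-4) = -9 - 20 = -29)
t(Y, Q) = -2 (t(Y, Q) = 0 - 2 = -2)
-(v(-4)*50 + t(9, -8)) = -(-29*50 - 2) = -(-1450 - 2) = -1*(-1452) = 1452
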